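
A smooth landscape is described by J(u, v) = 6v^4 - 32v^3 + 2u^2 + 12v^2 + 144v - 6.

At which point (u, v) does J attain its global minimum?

J(u,v) separates as P(u) + Q(v) − 6, so its minimum is min P + min Q − 6.
P'(u) = 4u vanishes at u ∈ {0}; Q'(v) = 24(v - 3)(v - 2)(v + 1) vanishes at v ∈ {-1, 2, 3}.
Local minima of P (where P''>0): P(0)=0. Local minima of Q: Q(-1)=-94, Q(3)=162.
So the global minimum of J is P(0) + Q(-1) − 6 = 0 − 94 − 6 = -100, attained at (0, -1).

(0, -1)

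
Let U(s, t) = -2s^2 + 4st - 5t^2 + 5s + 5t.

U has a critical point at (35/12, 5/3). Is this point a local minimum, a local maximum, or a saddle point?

local maximum

The Hessian of U is constant: H = [[-4, 4], [4, -10]].
det(H) = (-4)·(-10) − 4² = 24.
det(H) > 0 and tr(H) = -14 < 0, so H is negative definite and the point is a local maximum.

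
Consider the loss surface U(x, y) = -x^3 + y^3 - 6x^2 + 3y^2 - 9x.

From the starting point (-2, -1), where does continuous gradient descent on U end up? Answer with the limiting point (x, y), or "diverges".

U is separable, so gradient descent decouples: x follows -∂U/∂x, y follows -∂U/∂y.
∂U/∂x = -3(x + 1)(x + 3); at x=-2 this is 3, so x decreases.
∂U/∂y = 3y(y + 2); at y=-1 this is -3, so y increases.
x converges to its nearest critical value -3 (a local min of the x-part); y converges to 0. The iterate converges to (-3, 0).

(-3, 0)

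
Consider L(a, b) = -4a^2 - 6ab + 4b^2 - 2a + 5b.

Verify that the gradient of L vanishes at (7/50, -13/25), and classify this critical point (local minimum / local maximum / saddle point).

saddle point

∇L = (-8a - 6b - 2, -6a + 8b + 5); substituting (7/50, -13/25) gives ∇L = (0, 0), so (7/50, -13/25) is indeed a critical point.
The Hessian of L is constant: H = [[-8, -6], [-6, 8]].
det(H) = (-8)·8 − (-6)² = -100.
Since det(H) < 0, H is indefinite and the critical point is a saddle point.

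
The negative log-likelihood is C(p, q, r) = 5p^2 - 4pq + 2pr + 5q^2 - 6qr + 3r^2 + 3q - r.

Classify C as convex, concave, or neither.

C is quadratic, so its Hessian is the constant matrix H = [[10, -4, 2], [-4, 10, -6], [2, -6, 6]].
Leading principal minors: 10, 84, 200.
All positive ⇒ H ≻ 0 ⇒ convex.

convex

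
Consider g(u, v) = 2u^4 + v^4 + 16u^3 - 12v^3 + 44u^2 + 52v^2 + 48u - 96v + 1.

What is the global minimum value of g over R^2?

-81

g(u,v) separates as P(u) + Q(v) + 1, so its minimum is min P + min Q + 1.
P'(u) = 8(u + 1)(u + 2)(u + 3) vanishes at u ∈ {-3, -2, -1}; Q'(v) = 4(v - 4)(v - 3)(v - 2) vanishes at v ∈ {2, 3, 4}.
Local minima of P (where P''>0): P(-3)=-18, P(-1)=-18. Local minima of Q: Q(2)=-64, Q(4)=-64.
So the global minimum of g is P(-3) + Q(2) + 1 = -18 − 64 + 1 = -81, attained at (-3, 2).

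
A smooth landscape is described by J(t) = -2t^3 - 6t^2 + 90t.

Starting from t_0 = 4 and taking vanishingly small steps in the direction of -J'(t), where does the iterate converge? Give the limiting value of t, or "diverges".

diverges

J'(t) = -6(t - 3)(t + 5), so J'(4) = -54.
Gradient descent moves in the -J' direction, i.e. t is increasing.
There is no critical point above t=4, and J' keeps the same sign, so the iterate runs off to +∞.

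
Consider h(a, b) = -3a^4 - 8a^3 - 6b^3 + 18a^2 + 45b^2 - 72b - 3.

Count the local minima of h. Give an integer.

1

h separates as a function of a plus a function of b, so ∇h=0 decouples.
∂h/∂a = -12a(a - 1)(a + 3) = 0 at a ∈ {-3, 0, 1}; ∂h/∂b = -18(b - 4)(b - 1) = 0 at b ∈ {1, 4}.
The Hessian is diagonal: diag(h_aa, h_bb). Second derivatives: h_aa(-3)=-144, h_aa(0)=36, h_aa(1)=-48; h_bb(1)=54, h_bb(4)=-54.
Local minima occur where both diagonal entries positive: (0, 1). Count: 1.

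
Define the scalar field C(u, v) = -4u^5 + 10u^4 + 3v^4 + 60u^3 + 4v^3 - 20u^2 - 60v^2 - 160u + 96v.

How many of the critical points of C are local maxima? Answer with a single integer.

2

C separates as a function of u plus a function of v, so ∇C=0 decouples.
∂C/∂u = -20(u - 4)(u - 1)(u + 1)(u + 2) = 0 at u ∈ {-2, -1, 1, 4}; ∂C/∂v = 12(v - 2)(v - 1)(v + 4) = 0 at v ∈ {-4, 1, 2}.
The Hessian is diagonal: diag(C_uu, C_vv). Second derivatives: C_uu(-2)=360, C_uu(-1)=-200, C_uu(1)=360, C_uu(4)=-1800; C_vv(-4)=360, C_vv(1)=-60, C_vv(2)=72.
Local maxima occur where both diagonal entries negative: (-1, 1), (4, 1). Count: 2.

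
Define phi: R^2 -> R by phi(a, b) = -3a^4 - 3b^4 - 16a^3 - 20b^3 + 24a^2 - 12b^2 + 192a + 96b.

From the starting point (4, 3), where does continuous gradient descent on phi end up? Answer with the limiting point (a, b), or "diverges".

phi is separable, so gradient descent decouples: a follows -∂phi/∂a, b follows -∂phi/∂b.
∂phi/∂a = -12(a - 2)(a + 2)(a + 4); at a=4 this is -1152, so a increases.
∂phi/∂b = -12(b - 1)(b + 2)(b + 4); at b=3 this is -840, so b increases.
The a-coordinate has no critical point in that direction and runs off to infinity.

diverges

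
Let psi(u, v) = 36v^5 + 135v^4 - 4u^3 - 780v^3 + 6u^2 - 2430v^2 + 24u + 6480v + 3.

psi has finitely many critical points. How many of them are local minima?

psi separates as a function of u plus a function of v, so ∇psi=0 decouples.
∂psi/∂u = -12(u - 2)(u + 1) = 0 at u ∈ {-1, 2}; ∂psi/∂v = 180(v - 3)(v - 1)(v + 3)(v + 4) = 0 at v ∈ {-4, -3, 1, 3}.
The Hessian is diagonal: diag(psi_uu, psi_vv). Second derivatives: psi_uu(-1)=36, psi_uu(2)=-36; psi_vv(-4)=-6300, psi_vv(-3)=4320, psi_vv(1)=-7200, psi_vv(3)=15120.
Local minima occur where both diagonal entries positive: (-1, -3), (-1, 3). Count: 2.

2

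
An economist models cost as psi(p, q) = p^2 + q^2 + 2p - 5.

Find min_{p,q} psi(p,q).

psi(p,q) separates as A(p) + B(q) − 5, so its minimum is min A + min B − 5.
A'(p) = 2p + 2 vanishes at p ∈ {-1}; B'(q) = 2q vanishes at q ∈ {0}.
Local minima of A (where A''>0): A(-1)=-1. Local minima of B: B(0)=0.
So the global minimum of psi is A(-1) + B(0) − 5 = -1 + 0 − 5 = -6, attained at (-1, 0).

-6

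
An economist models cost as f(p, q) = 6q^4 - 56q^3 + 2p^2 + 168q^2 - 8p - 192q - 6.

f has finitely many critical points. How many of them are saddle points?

1

f separates as a function of p plus a function of q, so ∇f=0 decouples.
∂f/∂p = 4(p - 2) = 0 at p ∈ {2}; ∂f/∂q = 24(q - 4)(q - 2)(q - 1) = 0 at q ∈ {1, 2, 4}.
The Hessian is diagonal: diag(f_pp, f_qq). Second derivatives: f_pp(2)=4; f_qq(1)=72, f_qq(2)=-48, f_qq(4)=144.
Saddle points occur where the two diagonal entries have opposite signs: (2, 2). Count: 1.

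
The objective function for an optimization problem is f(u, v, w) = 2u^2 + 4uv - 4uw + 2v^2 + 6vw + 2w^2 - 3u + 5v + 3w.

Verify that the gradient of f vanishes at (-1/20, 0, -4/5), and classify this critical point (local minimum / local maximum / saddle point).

saddle point

∇f = (4u + 4v - 4w - 3, 4u + 4v + 6w + 5, -4u + 6v + 4w + 3); substituting (-1/20, 0, -4/5) gives ∇f = (0, 0, 0), so (-1/20, 0, -4/5) is indeed a critical point.
The Hessian is constant: H = [[4, 4, -4], [4, 4, 6], [-4, 6, 4]].
Leading principal minors: Δ₁ = 4, Δ₂ = 0, Δ₃ = -400.
The minors fit neither the all-positive nor the alternating-sign pattern, so H is indefinite: a saddle point.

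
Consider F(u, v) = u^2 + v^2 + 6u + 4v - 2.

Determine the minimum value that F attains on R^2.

F(u,v) separates as P(u) + Q(v) − 2, so its minimum is min P + min Q − 2.
P'(u) = 2u + 6 vanishes at u ∈ {-3}; Q'(v) = 2v + 4 vanishes at v ∈ {-2}.
Local minima of P (where P''>0): P(-3)=-9. Local minima of Q: Q(-2)=-4.
So the global minimum of F is P(-3) + Q(-2) − 2 = -9 − 4 − 2 = -15, attained at (-3, -2).

-15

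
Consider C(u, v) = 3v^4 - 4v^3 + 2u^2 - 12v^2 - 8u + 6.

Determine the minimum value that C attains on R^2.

C(u,v) separates as P(u) + Q(v) + 6, so its minimum is min P + min Q + 6.
P'(u) = 4u - 8 vanishes at u ∈ {2}; Q'(v) = 12v(v - 2)(v + 1) vanishes at v ∈ {-1, 0, 2}.
Local minima of P (where P''>0): P(2)=-8. Local minima of Q: Q(-1)=-5, Q(2)=-32.
So the global minimum of C is P(2) + Q(2) + 6 = -8 − 32 + 6 = -34, attained at (2, 2).

-34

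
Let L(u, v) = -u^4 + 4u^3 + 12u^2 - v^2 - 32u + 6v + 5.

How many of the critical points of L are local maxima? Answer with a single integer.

2

L separates as a function of u plus a function of v, so ∇L=0 decouples.
∂L/∂u = -4(u - 4)(u - 1)(u + 2) = 0 at u ∈ {-2, 1, 4}; ∂L/∂v = -2(v - 3) = 0 at v ∈ {3}.
The Hessian is diagonal: diag(L_uu, L_vv). Second derivatives: L_uu(-2)=-72, L_uu(1)=36, L_uu(4)=-72; L_vv(3)=-2.
Local maxima occur where both diagonal entries negative: (-2, 3), (4, 3). Count: 2.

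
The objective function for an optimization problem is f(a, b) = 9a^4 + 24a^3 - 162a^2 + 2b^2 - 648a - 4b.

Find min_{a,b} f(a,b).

-2027

f(a,b) separates as P(a) + Q(b), so its minimum is min P + min Q.
P'(a) = 36(a - 3)(a + 2)(a + 3) vanishes at a ∈ {-3, -2, 3}; Q'(b) = 4b - 4 vanishes at b ∈ {1}.
Local minima of P (where P''>0): P(-3)=567, P(3)=-2025. Local minima of Q: Q(1)=-2.
So the global minimum of f is P(3) + Q(1) = -2025 − 2 = -2027, attained at (3, 1).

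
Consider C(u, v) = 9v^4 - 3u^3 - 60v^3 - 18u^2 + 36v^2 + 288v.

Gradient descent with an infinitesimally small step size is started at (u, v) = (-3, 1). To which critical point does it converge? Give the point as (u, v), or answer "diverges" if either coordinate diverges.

C is separable, so gradient descent decouples: u follows -∂C/∂u, v follows -∂C/∂v.
∂C/∂u = -9u(u + 4); at u=-3 this is 27, so u decreases.
∂C/∂v = 36(v - 4)(v - 2)(v + 1); at v=1 this is 216, so v decreases.
u converges to its nearest critical value -4 (a local min of the u-part); v converges to -1. The iterate converges to (-4, -1).

(-4, -1)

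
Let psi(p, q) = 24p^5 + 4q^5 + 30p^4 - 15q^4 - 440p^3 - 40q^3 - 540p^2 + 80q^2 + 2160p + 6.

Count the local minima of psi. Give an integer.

psi separates as a function of p plus a function of q, so ∇psi=0 decouples.
∂psi/∂p = 120(p - 3)(p - 1)(p + 2)(p + 3) = 0 at p ∈ {-3, -2, 1, 3}; ∂psi/∂q = 20q(q - 4)(q - 1)(q + 2) = 0 at q ∈ {-2, 0, 1, 4}.
The Hessian is diagonal: diag(psi_pp, psi_qq). Second derivatives: psi_pp(-3)=-2880, psi_pp(-2)=1800, psi_pp(1)=-2880, psi_pp(3)=7200; psi_qq(-2)=-720, psi_qq(0)=160, psi_qq(1)=-180, psi_qq(4)=1440.
Local minima occur where both diagonal entries positive: (-2, 0), (-2, 4), (3, 0), (3, 4). Count: 4.

4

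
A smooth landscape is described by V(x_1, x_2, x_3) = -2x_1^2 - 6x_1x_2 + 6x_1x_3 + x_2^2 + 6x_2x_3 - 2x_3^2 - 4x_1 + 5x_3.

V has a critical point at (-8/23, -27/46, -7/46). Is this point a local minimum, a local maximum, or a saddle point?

The Hessian is constant: H = [[-4, -6, 6], [-6, 2, 6], [6, 6, -4]].
Leading principal minors: Δ₁ = -4, Δ₂ = -44, Δ₃ = -184.
The minors fit neither the all-positive nor the alternating-sign pattern, so H is indefinite: a saddle point.

saddle point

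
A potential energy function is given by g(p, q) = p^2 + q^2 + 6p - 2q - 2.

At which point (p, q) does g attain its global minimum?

(-3, 1)

g(p,q) separates as A(p) + B(q) − 2, so its minimum is min A + min B − 2.
A'(p) = 2p + 6 vanishes at p ∈ {-3}; B'(q) = 2q - 2 vanishes at q ∈ {1}.
Local minima of A (where A''>0): A(-3)=-9. Local minima of B: B(1)=-1.
So the global minimum of g is A(-3) + B(1) − 2 = -9 − 1 − 2 = -12, attained at (-3, 1).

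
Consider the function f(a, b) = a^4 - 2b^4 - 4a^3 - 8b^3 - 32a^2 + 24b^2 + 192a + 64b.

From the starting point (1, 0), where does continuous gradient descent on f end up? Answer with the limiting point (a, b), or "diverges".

f is separable, so gradient descent decouples: a follows -∂f/∂a, b follows -∂f/∂b.
∂f/∂a = 4(a - 4)(a - 3)(a + 4); at a=1 this is 120, so a decreases.
∂f/∂b = -8(b - 2)(b + 1)(b + 4); at b=0 this is 64, so b decreases.
a converges to its nearest critical value -4 (a local min of the a-part); b converges to -1. The iterate converges to (-4, -1).

(-4, -1)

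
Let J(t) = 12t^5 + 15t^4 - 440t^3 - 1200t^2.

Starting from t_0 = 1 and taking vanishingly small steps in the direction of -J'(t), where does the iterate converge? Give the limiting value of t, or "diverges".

J'(t) = 60t(t - 5)(t + 2)(t + 4), so J'(1) = -3600.
Gradient descent moves in the -J' direction, i.e. t is increasing.
The nearest critical point in that direction is t = 5, where J'' = 18900 > 0 (a local minimum). The iterate converges there.

5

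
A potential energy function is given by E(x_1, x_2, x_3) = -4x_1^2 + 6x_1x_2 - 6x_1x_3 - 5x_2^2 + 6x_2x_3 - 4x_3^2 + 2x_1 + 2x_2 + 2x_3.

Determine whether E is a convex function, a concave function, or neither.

E is quadratic, so its Hessian is the constant matrix H = [[-8, 6, -6], [6, -10, 6], [-6, 6, -8]].
Leading principal minors: -8, 44, -136.
Signs alternate −, +, − ⇒ H ≺ 0 ⇒ concave.

concave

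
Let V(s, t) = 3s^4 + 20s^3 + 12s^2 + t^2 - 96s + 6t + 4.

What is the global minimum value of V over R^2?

-66

V(s,t) separates as P(s) + Q(t) + 4, so its minimum is min P + min Q + 4.
P'(s) = 12(s - 1)(s + 2)(s + 4) vanishes at s ∈ {-4, -2, 1}; Q'(t) = 2(t + 3) vanishes at t ∈ {-3}.
Local minima of P (where P''>0): P(-4)=64, P(1)=-61. Local minima of Q: Q(-3)=-9.
So the global minimum of V is P(1) + Q(-3) + 4 = -61 − 9 + 4 = -66, attained at (1, -3).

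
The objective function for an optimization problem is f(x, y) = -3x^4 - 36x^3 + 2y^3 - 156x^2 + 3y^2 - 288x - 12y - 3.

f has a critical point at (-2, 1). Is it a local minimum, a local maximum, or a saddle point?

saddle point

The mixed partial ∂²f/∂x∂y is 0, so the Hessian at any point is diag(f_xx, f_yy) = diag(-12(3x^2 + 18x + 26), 6(2y + 1)).
At (-2, 1): H = diag(-24, 18).
The eigenvalues have opposite signs, so H is indefinite: a saddle point.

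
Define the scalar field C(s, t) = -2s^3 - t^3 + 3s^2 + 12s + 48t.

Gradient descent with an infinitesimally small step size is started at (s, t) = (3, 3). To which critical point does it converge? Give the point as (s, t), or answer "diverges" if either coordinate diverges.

diverges

C is separable, so gradient descent decouples: s follows -∂C/∂s, t follows -∂C/∂t.
∂C/∂s = -6(s - 2)(s + 1); at s=3 this is -24, so s increases.
∂C/∂t = -3(t - 4)(t + 4); at t=3 this is 21, so t decreases.
The s-coordinate has no critical point in that direction and runs off to infinity.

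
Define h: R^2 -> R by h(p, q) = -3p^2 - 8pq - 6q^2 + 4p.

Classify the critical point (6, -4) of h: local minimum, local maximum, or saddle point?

local maximum

The Hessian of h is constant: H = [[-6, -8], [-8, -12]].
det(H) = (-6)·(-12) − (-8)² = 8.
det(H) > 0 and tr(H) = -18 < 0, so H is negative definite and the point is a local maximum.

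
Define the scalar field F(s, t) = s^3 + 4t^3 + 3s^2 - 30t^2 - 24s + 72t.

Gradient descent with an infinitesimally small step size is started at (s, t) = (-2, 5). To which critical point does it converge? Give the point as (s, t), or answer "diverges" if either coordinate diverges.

(2, 3)

F is separable, so gradient descent decouples: s follows -∂F/∂s, t follows -∂F/∂t.
∂F/∂s = 3(s - 2)(s + 4); at s=-2 this is -24, so s increases.
∂F/∂t = 12(t - 3)(t - 2); at t=5 this is 72, so t decreases.
s converges to its nearest critical value 2 (a local min of the s-part); t converges to 3. The iterate converges to (2, 3).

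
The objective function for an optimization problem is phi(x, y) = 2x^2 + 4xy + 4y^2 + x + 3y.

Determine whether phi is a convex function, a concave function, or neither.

phi is quadratic, so its Hessian is the constant matrix H = [[4, 4], [4, 8]].
det(H) = 16, tr(H) = 12.
det(H) > 0 and tr(H) > 0, so H is positive definite everywhere: convex.

convex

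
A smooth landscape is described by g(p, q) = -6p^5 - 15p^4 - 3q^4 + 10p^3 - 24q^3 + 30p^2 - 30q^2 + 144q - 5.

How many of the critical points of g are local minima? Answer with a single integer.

2

g separates as a function of p plus a function of q, so ∇g=0 decouples.
∂g/∂p = -30p(p - 1)(p + 1)(p + 2) = 0 at p ∈ {-2, -1, 0, 1}; ∂g/∂q = -12(q - 1)(q + 3)(q + 4) = 0 at q ∈ {-4, -3, 1}.
The Hessian is diagonal: diag(g_pp, g_qq). Second derivatives: g_pp(-2)=180, g_pp(-1)=-60, g_pp(0)=60, g_pp(1)=-180; g_qq(-4)=-60, g_qq(-3)=48, g_qq(1)=-240.
Local minima occur where both diagonal entries positive: (-2, -3), (0, -3). Count: 2.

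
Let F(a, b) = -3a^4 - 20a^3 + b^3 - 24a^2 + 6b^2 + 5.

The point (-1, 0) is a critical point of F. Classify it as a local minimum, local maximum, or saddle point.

The mixed partial ∂²F/∂a∂b is 0, so the Hessian at any point is diag(F_aa, F_bb) = diag(-12(3a^2 + 10a + 4), 6(b + 2)).
At (-1, 0): H = diag(36, 12).
Both eigenvalues are positive, so H is positive definite: a local minimum.

local minimum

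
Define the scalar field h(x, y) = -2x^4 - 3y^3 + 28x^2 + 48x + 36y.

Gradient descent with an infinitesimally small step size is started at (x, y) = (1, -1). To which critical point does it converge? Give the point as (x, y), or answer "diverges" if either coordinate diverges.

h is separable, so gradient descent decouples: x follows -∂h/∂x, y follows -∂h/∂y.
∂h/∂x = -8(x - 3)(x + 1)(x + 2); at x=1 this is 96, so x decreases.
∂h/∂y = -9(y - 2)(y + 2); at y=-1 this is 27, so y decreases.
x converges to its nearest critical value -1 (a local min of the x-part); y converges to -2. The iterate converges to (-1, -2).

(-1, -2)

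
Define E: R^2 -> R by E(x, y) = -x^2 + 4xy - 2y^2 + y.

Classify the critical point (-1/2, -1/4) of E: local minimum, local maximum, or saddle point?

saddle point

The Hessian of E is constant: H = [[-2, 4], [4, -4]].
det(H) = (-2)·(-4) − 4² = -8.
Since det(H) < 0, H is indefinite and the critical point is a saddle point.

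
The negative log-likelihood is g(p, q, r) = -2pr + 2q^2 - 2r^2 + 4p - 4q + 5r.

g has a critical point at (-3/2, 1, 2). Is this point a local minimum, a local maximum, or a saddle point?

saddle point

The Hessian is constant: H = [[0, 0, -2], [0, 4, 0], [-2, 0, -4]].
Leading principal minors: Δ₁ = 0, Δ₂ = 0, Δ₃ = -16.
The minors fit neither the all-positive nor the alternating-sign pattern, so H is indefinite: a saddle point.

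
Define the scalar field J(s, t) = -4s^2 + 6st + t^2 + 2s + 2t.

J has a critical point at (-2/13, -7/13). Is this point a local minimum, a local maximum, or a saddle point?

The Hessian of J is constant: H = [[-8, 6], [6, 2]].
det(H) = (-8)·2 − 6² = -52.
Since det(H) < 0, H is indefinite and the critical point is a saddle point.

saddle point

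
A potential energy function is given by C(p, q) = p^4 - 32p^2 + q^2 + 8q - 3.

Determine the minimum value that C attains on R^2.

-275

C(p,q) separates as A(p) + B(q) − 3, so its minimum is min A + min B − 3.
A'(p) = 4p(p - 4)(p + 4) vanishes at p ∈ {-4, 0, 4}; B'(q) = 2q + 8 vanishes at q ∈ {-4}.
Local minima of A (where A''>0): A(-4)=-256, A(4)=-256. Local minima of B: B(-4)=-16.
So the global minimum of C is A(-4) + B(-4) − 3 = -256 − 16 − 3 = -275, attained at (-4, -4).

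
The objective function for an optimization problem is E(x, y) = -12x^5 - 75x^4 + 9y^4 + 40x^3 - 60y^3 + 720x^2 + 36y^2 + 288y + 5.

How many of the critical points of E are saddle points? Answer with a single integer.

6

E separates as a function of x plus a function of y, so ∇E=0 decouples.
∂E/∂x = -60x(x - 2)(x + 3)(x + 4) = 0 at x ∈ {-4, -3, 0, 2}; ∂E/∂y = 36(y - 4)(y - 2)(y + 1) = 0 at y ∈ {-1, 2, 4}.
The Hessian is diagonal: diag(E_xx, E_yy). Second derivatives: E_xx(-4)=1440, E_xx(-3)=-900, E_xx(0)=1440, E_xx(2)=-3600; E_yy(-1)=540, E_yy(2)=-216, E_yy(4)=360.
Saddle points occur where the two diagonal entries have opposite signs: (-4, 2), (-3, -1), (-3, 4), (0, 2), (2, -1), (2, 4). Count: 6.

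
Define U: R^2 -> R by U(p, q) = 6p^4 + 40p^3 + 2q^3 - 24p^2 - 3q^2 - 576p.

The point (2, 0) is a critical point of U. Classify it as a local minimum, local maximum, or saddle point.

The mixed partial ∂²U/∂p∂q is 0, so the Hessian at any point is diag(U_pp, U_qq) = diag(24(3p^2 + 10p - 2), 6(2q - 1)).
At (2, 0): H = diag(720, -6).
The eigenvalues have opposite signs, so H is indefinite: a saddle point.

saddle point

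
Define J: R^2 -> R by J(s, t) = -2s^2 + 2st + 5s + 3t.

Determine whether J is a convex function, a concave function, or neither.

J is quadratic, so its Hessian is the constant matrix H = [[-4, 2], [2, 0]].
det(H) = -4, tr(H) = -4.
det(H) < 0, so H is indefinite: neither convex nor concave.

neither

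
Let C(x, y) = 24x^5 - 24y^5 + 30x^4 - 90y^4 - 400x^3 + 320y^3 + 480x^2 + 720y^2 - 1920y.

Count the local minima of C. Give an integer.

C separates as a function of x plus a function of y, so ∇C=0 decouples.
∂C/∂x = 120x(x - 2)(x - 1)(x + 4) = 0 at x ∈ {-4, 0, 1, 2}; ∂C/∂y = -120(y - 2)(y - 1)(y + 2)(y + 4) = 0 at y ∈ {-4, -2, 1, 2}.
The Hessian is diagonal: diag(C_xx, C_yy). Second derivatives: C_xx(-4)=-14400, C_xx(0)=960, C_xx(1)=-600, C_xx(2)=1440; C_yy(-4)=7200, C_yy(-2)=-2880, C_yy(1)=1800, C_yy(2)=-2880.
Local minima occur where both diagonal entries positive: (0, -4), (0, 1), (2, -4), (2, 1). Count: 4.

4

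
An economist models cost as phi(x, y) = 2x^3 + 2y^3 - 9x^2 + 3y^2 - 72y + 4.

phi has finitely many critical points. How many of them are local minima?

1

phi separates as a function of x plus a function of y, so ∇phi=0 decouples.
∂phi/∂x = 6x(x - 3) = 0 at x ∈ {0, 3}; ∂phi/∂y = 6(y - 3)(y + 4) = 0 at y ∈ {-4, 3}.
The Hessian is diagonal: diag(phi_xx, phi_yy). Second derivatives: phi_xx(0)=-18, phi_xx(3)=18; phi_yy(-4)=-42, phi_yy(3)=42.
Local minima occur where both diagonal entries positive: (3, 3). Count: 1.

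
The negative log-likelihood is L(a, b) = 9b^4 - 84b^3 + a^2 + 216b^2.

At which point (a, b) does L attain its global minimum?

L(a,b) separates as P(a) + Q(b), so its minimum is min P + min Q.
P'(a) = 2a vanishes at a ∈ {0}; Q'(b) = 36b(b - 4)(b - 3) vanishes at b ∈ {0, 3, 4}.
Local minima of P (where P''>0): P(0)=0. Local minima of Q: Q(0)=0, Q(4)=384.
So the global minimum of L is P(0) + Q(0) = 0 + 0 = 0, attained at (0, 0).

(0, 0)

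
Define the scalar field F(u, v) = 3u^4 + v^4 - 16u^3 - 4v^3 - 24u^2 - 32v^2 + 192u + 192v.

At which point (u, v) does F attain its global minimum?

(-2, -4)

F(u,v) separates as P(u) + Q(v), so its minimum is min P + min Q.
P'(u) = 12(u - 4)(u - 2)(u + 2) vanishes at u ∈ {-2, 2, 4}; Q'(v) = 4(v - 4)(v - 3)(v + 4) vanishes at v ∈ {-4, 3, 4}.
Local minima of P (where P''>0): P(-2)=-304, P(4)=128. Local minima of Q: Q(-4)=-768, Q(4)=256.
So the global minimum of F is P(-2) + Q(-4) = -304 − 768 = -1072, attained at (-2, -4).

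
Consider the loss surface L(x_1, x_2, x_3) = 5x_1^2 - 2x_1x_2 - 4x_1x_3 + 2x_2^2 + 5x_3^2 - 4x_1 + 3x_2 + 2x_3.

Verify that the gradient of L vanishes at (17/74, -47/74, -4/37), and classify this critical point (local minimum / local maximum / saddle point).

local minimum

∇L = (10x_1 - 2x_2 - 4x_3 - 4, -2x_1 + 4x_2 + 3, -4x_1 + 10x_3 + 2); substituting (17/74, -47/74, -4/37) gives ∇L = (0, 0, 0), so (17/74, -47/74, -4/37) is indeed a critical point.
The Hessian is constant: H = [[10, -2, -4], [-2, 4, 0], [-4, 0, 10]].
Leading principal minors: Δ₁ = 10, Δ₂ = 36, Δ₃ = 296.
All leading minors are positive, so H is positive definite: a local minimum.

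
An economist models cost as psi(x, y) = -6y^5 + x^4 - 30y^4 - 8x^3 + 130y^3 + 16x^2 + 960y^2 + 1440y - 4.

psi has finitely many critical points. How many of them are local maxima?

2

psi separates as a function of x plus a function of y, so ∇psi=0 decouples.
∂psi/∂x = 4x(x - 4)(x - 2) = 0 at x ∈ {0, 2, 4}; ∂psi/∂y = -30(y - 4)(y + 1)(y + 3)(y + 4) = 0 at y ∈ {-4, -3, -1, 4}.
The Hessian is diagonal: diag(psi_xx, psi_yy). Second derivatives: psi_xx(0)=32, psi_xx(2)=-16, psi_xx(4)=32; psi_yy(-4)=720, psi_yy(-3)=-420, psi_yy(-1)=900, psi_yy(4)=-8400.
Local maxima occur where both diagonal entries negative: (2, -3), (2, 4). Count: 2.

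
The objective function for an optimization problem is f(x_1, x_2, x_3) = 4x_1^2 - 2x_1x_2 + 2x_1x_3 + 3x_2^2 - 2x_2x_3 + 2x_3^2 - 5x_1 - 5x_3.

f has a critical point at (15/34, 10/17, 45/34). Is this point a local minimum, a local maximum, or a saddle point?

local minimum

The Hessian is constant: H = [[8, -2, 2], [-2, 6, -2], [2, -2, 4]].
Leading principal minors: Δ₁ = 8, Δ₂ = 44, Δ₃ = 136.
All leading minors are positive, so H is positive definite: a local minimum.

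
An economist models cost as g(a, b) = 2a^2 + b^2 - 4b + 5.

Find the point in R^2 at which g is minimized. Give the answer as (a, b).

g(a,b) separates as P(a) + Q(b) + 5, so its minimum is min P + min Q + 5.
P'(a) = 4a vanishes at a ∈ {0}; Q'(b) = 2b - 4 vanishes at b ∈ {2}.
Local minima of P (where P''>0): P(0)=0. Local minima of Q: Q(2)=-4.
So the global minimum of g is P(0) + Q(2) + 5 = 0 − 4 + 5 = 1, attained at (0, 2).

(0, 2)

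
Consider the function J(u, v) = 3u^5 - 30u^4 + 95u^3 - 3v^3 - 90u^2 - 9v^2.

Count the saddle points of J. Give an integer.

J separates as a function of u plus a function of v, so ∇J=0 decouples.
∂J/∂u = 15u(u - 4)(u - 3)(u - 1) = 0 at u ∈ {0, 1, 3, 4}; ∂J/∂v = -9v(v + 2) = 0 at v ∈ {-2, 0}.
The Hessian is diagonal: diag(J_uu, J_vv). Second derivatives: J_uu(0)=-180, J_uu(1)=90, J_uu(3)=-90, J_uu(4)=180; J_vv(-2)=18, J_vv(0)=-18.
Saddle points occur where the two diagonal entries have opposite signs: (0, -2), (1, 0), (3, -2), (4, 0). Count: 4.

4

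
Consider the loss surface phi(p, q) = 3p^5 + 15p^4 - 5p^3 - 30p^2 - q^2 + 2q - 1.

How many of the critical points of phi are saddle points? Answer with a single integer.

2

phi separates as a function of p plus a function of q, so ∇phi=0 decouples.
∂phi/∂p = 15p(p - 1)(p + 1)(p + 4) = 0 at p ∈ {-4, -1, 0, 1}; ∂phi/∂q = -2(q - 1) = 0 at q ∈ {1}.
The Hessian is diagonal: diag(phi_pp, phi_qq). Second derivatives: phi_pp(-4)=-900, phi_pp(-1)=90, phi_pp(0)=-60, phi_pp(1)=150; phi_qq(1)=-2.
Saddle points occur where the two diagonal entries have opposite signs: (-1, 1), (1, 1). Count: 2.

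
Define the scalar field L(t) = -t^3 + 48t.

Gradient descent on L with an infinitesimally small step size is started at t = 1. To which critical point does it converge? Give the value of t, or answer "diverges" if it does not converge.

L'(t) = -3(t - 4)(t + 4), so L'(1) = 45.
Gradient descent moves in the -L' direction, i.e. t is decreasing.
The nearest critical point in that direction is t = -4, where L'' = 24 > 0 (a local minimum). The iterate converges there.

-4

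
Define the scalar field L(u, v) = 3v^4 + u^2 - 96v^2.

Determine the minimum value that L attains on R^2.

L(u,v) separates as P(u) + Q(v), so its minimum is min P + min Q.
P'(u) = 2u vanishes at u ∈ {0}; Q'(v) = 12v(v - 4)(v + 4) vanishes at v ∈ {-4, 0, 4}.
Local minima of P (where P''>0): P(0)=0. Local minima of Q: Q(-4)=-768, Q(4)=-768.
So the global minimum of L is P(0) + Q(-4) = 0 − 768 = -768, attained at (0, -4).

-768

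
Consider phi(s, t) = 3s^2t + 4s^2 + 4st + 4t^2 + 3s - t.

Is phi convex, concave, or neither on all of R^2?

neither

The term 3s^2t is cubic, so the Hessian is not constant.
∂²phi/∂s² = 6t + 8, which takes both signs as t varies (negative for sufficiently negative t). A diagonal entry of the Hessian changing sign means the Hessian is neither positive- nor negative-semidefinite on all of R^2.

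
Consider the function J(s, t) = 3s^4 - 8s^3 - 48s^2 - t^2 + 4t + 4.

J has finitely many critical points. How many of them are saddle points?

J separates as a function of s plus a function of t, so ∇J=0 decouples.
∂J/∂s = 12s(s - 4)(s + 2) = 0 at s ∈ {-2, 0, 4}; ∂J/∂t = -2(t - 2) = 0 at t ∈ {2}.
The Hessian is diagonal: diag(J_ss, J_tt). Second derivatives: J_ss(-2)=144, J_ss(0)=-96, J_ss(4)=288; J_tt(2)=-2.
Saddle points occur where the two diagonal entries have opposite signs: (-2, 2), (4, 2). Count: 2.

2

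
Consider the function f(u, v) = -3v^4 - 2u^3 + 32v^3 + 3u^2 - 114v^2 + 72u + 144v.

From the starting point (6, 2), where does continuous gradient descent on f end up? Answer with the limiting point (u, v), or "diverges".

f is separable, so gradient descent decouples: u follows -∂f/∂u, v follows -∂f/∂v.
∂f/∂u = -6(u - 4)(u + 3); at u=6 this is -108, so u increases.
∂f/∂v = -12(v - 4)(v - 3)(v - 1); at v=2 this is -24, so v increases.
The u-coordinate has no critical point in that direction and runs off to infinity.

diverges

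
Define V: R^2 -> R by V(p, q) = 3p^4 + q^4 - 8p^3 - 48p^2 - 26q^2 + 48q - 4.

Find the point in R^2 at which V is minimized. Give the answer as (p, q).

(4, -4)

V(p,q) separates as A(p) + B(q) − 4, so its minimum is min A + min B − 4.
A'(p) = 12p(p - 4)(p + 2) vanishes at p ∈ {-2, 0, 4}; B'(q) = 4(q - 3)(q - 1)(q + 4) vanishes at q ∈ {-4, 1, 3}.
Local minima of A (where A''>0): A(-2)=-80, A(4)=-512. Local minima of B: B(-4)=-352, B(3)=-9.
So the global minimum of V is A(4) + B(-4) − 4 = -512 − 352 − 4 = -868, attained at (4, -4).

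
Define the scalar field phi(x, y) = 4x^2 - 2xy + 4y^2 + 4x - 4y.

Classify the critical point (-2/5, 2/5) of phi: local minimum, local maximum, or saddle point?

local minimum

The Hessian of phi is constant: H = [[8, -2], [-2, 8]].
det(H) = 8·8 − (-2)² = 60.
det(H) > 0 and tr(H) = 16 > 0, so H is positive definite and the point is a local minimum.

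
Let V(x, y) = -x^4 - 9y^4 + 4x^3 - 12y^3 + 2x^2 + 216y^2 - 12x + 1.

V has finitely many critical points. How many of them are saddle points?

4

V separates as a function of x plus a function of y, so ∇V=0 decouples.
∂V/∂x = -4(x - 3)(x - 1)(x + 1) = 0 at x ∈ {-1, 1, 3}; ∂V/∂y = -36y(y - 3)(y + 4) = 0 at y ∈ {-4, 0, 3}.
The Hessian is diagonal: diag(V_xx, V_yy). Second derivatives: V_xx(-1)=-32, V_xx(1)=16, V_xx(3)=-32; V_yy(-4)=-1008, V_yy(0)=432, V_yy(3)=-756.
Saddle points occur where the two diagonal entries have opposite signs: (-1, 0), (1, -4), (1, 3), (3, 0). Count: 4.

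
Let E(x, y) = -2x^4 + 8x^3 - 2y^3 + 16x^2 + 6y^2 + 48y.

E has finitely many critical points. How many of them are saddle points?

E separates as a function of x plus a function of y, so ∇E=0 decouples.
∂E/∂x = -8x(x - 4)(x + 1) = 0 at x ∈ {-1, 0, 4}; ∂E/∂y = -6(y - 4)(y + 2) = 0 at y ∈ {-2, 4}.
The Hessian is diagonal: diag(E_xx, E_yy). Second derivatives: E_xx(-1)=-40, E_xx(0)=32, E_xx(4)=-160; E_yy(-2)=36, E_yy(4)=-36.
Saddle points occur where the two diagonal entries have opposite signs: (-1, -2), (0, 4), (4, -2). Count: 3.

3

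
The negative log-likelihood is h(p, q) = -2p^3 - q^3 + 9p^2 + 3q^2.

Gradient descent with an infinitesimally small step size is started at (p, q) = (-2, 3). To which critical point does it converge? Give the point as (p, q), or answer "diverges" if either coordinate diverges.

h is separable, so gradient descent decouples: p follows -∂h/∂p, q follows -∂h/∂q.
∂h/∂p = -6p(p - 3); at p=-2 this is -60, so p increases.
∂h/∂q = -3q(q - 2); at q=3 this is -9, so q increases.
The q-coordinate has no critical point in that direction and runs off to infinity.

diverges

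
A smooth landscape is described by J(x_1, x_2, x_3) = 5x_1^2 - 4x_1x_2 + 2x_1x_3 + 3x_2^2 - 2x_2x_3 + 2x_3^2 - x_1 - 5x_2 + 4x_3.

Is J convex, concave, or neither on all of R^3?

J is quadratic, so its Hessian is the constant matrix H = [[10, -4, 2], [-4, 6, -2], [2, -2, 4]].
Leading principal minors: 10, 44, 144.
All positive ⇒ H ≻ 0 ⇒ convex.

convex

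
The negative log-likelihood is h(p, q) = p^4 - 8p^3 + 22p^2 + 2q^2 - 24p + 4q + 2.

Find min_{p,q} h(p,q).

h(p,q) separates as A(p) + B(q) + 2, so its minimum is min A + min B + 2.
A'(p) = 4(p - 3)(p - 2)(p - 1) vanishes at p ∈ {1, 2, 3}; B'(q) = 4q + 4 vanishes at q ∈ {-1}.
Local minima of A (where A''>0): A(1)=-9, A(3)=-9. Local minima of B: B(-1)=-2.
So the global minimum of h is A(1) + B(-1) + 2 = -9 − 2 + 2 = -9, attained at (1, -1).

-9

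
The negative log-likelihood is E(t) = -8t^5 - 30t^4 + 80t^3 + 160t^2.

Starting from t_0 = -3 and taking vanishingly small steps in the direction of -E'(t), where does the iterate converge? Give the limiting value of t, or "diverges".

E'(t) = -40t(t - 2)(t + 1)(t + 4), so E'(-3) = 1200.
Gradient descent moves in the -E' direction, i.e. t is decreasing.
The nearest critical point in that direction is t = -4, where E'' = 2880 > 0 (a local minimum). The iterate converges there.

-4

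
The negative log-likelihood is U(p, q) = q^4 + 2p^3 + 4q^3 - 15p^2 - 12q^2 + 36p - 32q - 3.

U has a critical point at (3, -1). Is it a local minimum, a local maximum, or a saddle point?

saddle point

The mixed partial ∂²U/∂p∂q is 0, so the Hessian at any point is diag(U_pp, U_qq) = diag(6(2p - 5), 12(q^2 + 2q - 2)).
At (3, -1): H = diag(6, -36).
The eigenvalues have opposite signs, so H is indefinite: a saddle point.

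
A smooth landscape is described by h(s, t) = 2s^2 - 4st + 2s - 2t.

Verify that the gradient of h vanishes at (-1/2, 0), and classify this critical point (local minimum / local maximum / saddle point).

∇h = (4s - 4t + 2, -4s - 2); substituting (-1/2, 0) gives ∇h = (0, 0), so (-1/2, 0) is indeed a critical point.
The Hessian of h is constant: H = [[4, -4], [-4, 0]].
det(H) = 4·0 − (-4)² = -16.
Since det(H) < 0, H is indefinite and the critical point is a saddle point.

saddle point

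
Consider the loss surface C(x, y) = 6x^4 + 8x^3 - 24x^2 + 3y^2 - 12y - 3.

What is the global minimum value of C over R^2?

-79

C(x,y) separates as P(x) + Q(y) − 3, so its minimum is min P + min Q − 3.
P'(x) = 24x(x - 1)(x + 2) vanishes at x ∈ {-2, 0, 1}; Q'(y) = 6y - 12 vanishes at y ∈ {2}.
Local minima of P (where P''>0): P(-2)=-64, P(1)=-10. Local minima of Q: Q(2)=-12.
So the global minimum of C is P(-2) + Q(2) − 3 = -64 − 12 − 3 = -79, attained at (-2, 2).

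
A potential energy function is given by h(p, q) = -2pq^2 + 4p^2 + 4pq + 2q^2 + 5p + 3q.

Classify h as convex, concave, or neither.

The term -2pq^2 is cubic, so the Hessian is not constant.
∂²h/∂q² = -4p + 4, which takes both signs as p varies (negative for sufficiently large p). A diagonal entry of the Hessian changing sign means the Hessian is neither positive- nor negative-semidefinite on all of R^2.

neither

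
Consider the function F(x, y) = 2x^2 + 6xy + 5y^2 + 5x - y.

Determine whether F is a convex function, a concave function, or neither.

F is quadratic, so its Hessian is the constant matrix H = [[4, 6], [6, 10]].
det(H) = 4, tr(H) = 14.
det(H) > 0 and tr(H) > 0, so H is positive definite everywhere: convex.

convex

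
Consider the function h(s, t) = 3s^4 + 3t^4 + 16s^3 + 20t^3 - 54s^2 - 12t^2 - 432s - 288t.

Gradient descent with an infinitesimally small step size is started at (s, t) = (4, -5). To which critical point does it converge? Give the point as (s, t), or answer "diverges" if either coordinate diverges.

h is separable, so gradient descent decouples: s follows -∂h/∂s, t follows -∂h/∂t.
∂h/∂s = 12(s - 3)(s + 3)(s + 4); at s=4 this is 672, so s decreases.
∂h/∂t = 12(t - 2)(t + 3)(t + 4); at t=-5 this is -168, so t increases.
s converges to its nearest critical value 3 (a local min of the s-part); t converges to -4. The iterate converges to (3, -4).

(3, -4)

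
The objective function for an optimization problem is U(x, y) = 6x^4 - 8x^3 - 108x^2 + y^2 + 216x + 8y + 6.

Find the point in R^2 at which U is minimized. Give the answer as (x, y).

U(x,y) separates as P(x) + Q(y) + 6, so its minimum is min P + min Q + 6.
P'(x) = 24(x - 3)(x - 1)(x + 3) vanishes at x ∈ {-3, 1, 3}; Q'(y) = 2y + 8 vanishes at y ∈ {-4}.
Local minima of P (where P''>0): P(-3)=-918, P(3)=-54. Local minima of Q: Q(-4)=-16.
So the global minimum of U is P(-3) + Q(-4) + 6 = -918 − 16 + 6 = -928, attained at (-3, -4).

(-3, -4)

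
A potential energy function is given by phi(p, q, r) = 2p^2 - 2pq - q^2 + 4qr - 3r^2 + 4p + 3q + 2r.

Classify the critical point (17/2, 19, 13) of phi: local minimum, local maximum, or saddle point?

saddle point

The Hessian is constant: H = [[4, -2, 0], [-2, -2, 4], [0, 4, -6]].
Leading principal minors: Δ₁ = 4, Δ₂ = -12, Δ₃ = 8.
The minors fit neither the all-positive nor the alternating-sign pattern, so H is indefinite: a saddle point.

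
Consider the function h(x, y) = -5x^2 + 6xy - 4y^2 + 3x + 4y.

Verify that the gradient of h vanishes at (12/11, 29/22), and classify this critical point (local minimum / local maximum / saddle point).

local maximum

∇h = (-10x + 6y + 3, 6x - 8y + 4); substituting (12/11, 29/22) gives ∇h = (0, 0), so (12/11, 29/22) is indeed a critical point.
The Hessian of h is constant: H = [[-10, 6], [6, -8]].
det(H) = (-10)·(-8) − 6² = 44.
det(H) > 0 and tr(H) = -18 < 0, so H is negative definite and the point is a local maximum.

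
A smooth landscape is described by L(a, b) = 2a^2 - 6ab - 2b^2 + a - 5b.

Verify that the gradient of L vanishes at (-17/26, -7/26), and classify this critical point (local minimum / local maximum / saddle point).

∇L = (4a - 6b + 1, -6a - 4b - 5); substituting (-17/26, -7/26) gives ∇L = (0, 0), so (-17/26, -7/26) is indeed a critical point.
The Hessian of L is constant: H = [[4, -6], [-6, -4]].
det(H) = 4·(-4) − (-6)² = -52.
Since det(H) < 0, H is indefinite and the critical point is a saddle point.

saddle point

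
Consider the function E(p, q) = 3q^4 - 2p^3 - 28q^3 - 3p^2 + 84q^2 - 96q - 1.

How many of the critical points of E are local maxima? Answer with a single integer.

1

E separates as a function of p plus a function of q, so ∇E=0 decouples.
∂E/∂p = -6p(p + 1) = 0 at p ∈ {-1, 0}; ∂E/∂q = 12(q - 4)(q - 2)(q - 1) = 0 at q ∈ {1, 2, 4}.
The Hessian is diagonal: diag(E_pp, E_qq). Second derivatives: E_pp(-1)=6, E_pp(0)=-6; E_qq(1)=36, E_qq(2)=-24, E_qq(4)=72.
Local maxima occur where both diagonal entries negative: (0, 2). Count: 1.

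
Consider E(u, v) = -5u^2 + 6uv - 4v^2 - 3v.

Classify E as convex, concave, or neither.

E is quadratic, so its Hessian is the constant matrix H = [[-10, 6], [6, -8]].
det(H) = 44, tr(H) = -18.
det(H) > 0 and tr(H) < 0, so H is negative definite everywhere: concave.

concave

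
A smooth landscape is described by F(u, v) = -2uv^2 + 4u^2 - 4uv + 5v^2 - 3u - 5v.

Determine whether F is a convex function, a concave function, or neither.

The term -2uv^2 is cubic, so the Hessian is not constant.
∂²F/∂v² = -4u + 10, which takes both signs as u varies (negative for sufficiently large u). A diagonal entry of the Hessian changing sign means the Hessian is neither positive- nor negative-semidefinite on all of R^2.

neither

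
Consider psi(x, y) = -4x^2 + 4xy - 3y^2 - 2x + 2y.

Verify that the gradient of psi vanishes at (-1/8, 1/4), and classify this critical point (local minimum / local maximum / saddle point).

∇psi = (-8x + 4y - 2, 4x - 6y + 2); substituting (-1/8, 1/4) gives ∇psi = (0, 0), so (-1/8, 1/4) is indeed a critical point.
The Hessian of psi is constant: H = [[-8, 4], [4, -6]].
det(H) = (-8)·(-6) − 4² = 32.
det(H) > 0 and tr(H) = -14 < 0, so H is negative definite and the point is a local maximum.

local maximum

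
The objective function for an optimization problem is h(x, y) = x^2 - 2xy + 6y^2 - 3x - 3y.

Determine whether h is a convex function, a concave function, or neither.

h is quadratic, so its Hessian is the constant matrix H = [[2, -2], [-2, 12]].
det(H) = 20, tr(H) = 14.
det(H) > 0 and tr(H) > 0, so H is positive definite everywhere: convex.

convex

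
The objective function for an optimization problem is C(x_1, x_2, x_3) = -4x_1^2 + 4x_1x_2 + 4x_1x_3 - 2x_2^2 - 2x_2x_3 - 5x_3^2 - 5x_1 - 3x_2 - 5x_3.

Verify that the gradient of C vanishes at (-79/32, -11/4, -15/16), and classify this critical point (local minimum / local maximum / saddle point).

∇C = (-8x_1 + 4x_2 + 4x_3 - 5, 4x_1 - 4x_2 - 2x_3 - 3, 4x_1 - 2x_2 - 10x_3 - 5); substituting (-79/32, -11/4, -15/16) gives ∇C = (0, 0, 0), so (-79/32, -11/4, -15/16) is indeed a critical point.
The Hessian is constant: H = [[-8, 4, 4], [4, -4, -2], [4, -2, -10]].
Leading principal minors: Δ₁ = -8, Δ₂ = 16, Δ₃ = -128.
The minors alternate sign starting negative (−, +, −), so H is negative definite: a local maximum.

local maximum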